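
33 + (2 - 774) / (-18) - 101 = -25.11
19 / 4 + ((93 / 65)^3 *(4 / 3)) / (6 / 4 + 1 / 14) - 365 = -357.76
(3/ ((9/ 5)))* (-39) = -65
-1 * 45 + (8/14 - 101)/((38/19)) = -1333/14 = -95.21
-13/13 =-1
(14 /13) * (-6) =-84 /13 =-6.46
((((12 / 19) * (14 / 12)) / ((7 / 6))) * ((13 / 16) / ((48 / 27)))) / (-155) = -351 / 188480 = -0.00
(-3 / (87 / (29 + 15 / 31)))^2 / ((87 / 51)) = 14201732 / 23437829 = 0.61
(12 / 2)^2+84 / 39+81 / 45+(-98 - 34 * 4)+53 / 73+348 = 733956 / 4745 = 154.68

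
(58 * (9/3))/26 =87/13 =6.69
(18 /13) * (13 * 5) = 90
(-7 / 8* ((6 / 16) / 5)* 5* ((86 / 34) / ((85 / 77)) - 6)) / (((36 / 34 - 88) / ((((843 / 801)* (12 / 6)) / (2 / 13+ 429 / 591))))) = -26995892833 / 806110422720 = -0.03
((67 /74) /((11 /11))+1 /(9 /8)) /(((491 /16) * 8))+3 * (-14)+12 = -4903895 /163503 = -29.99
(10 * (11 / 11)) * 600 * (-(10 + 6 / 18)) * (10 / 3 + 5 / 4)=-852500 / 3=-284166.67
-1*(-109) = 109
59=59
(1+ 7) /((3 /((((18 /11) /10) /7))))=24 /385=0.06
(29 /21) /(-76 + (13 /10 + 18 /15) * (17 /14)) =-116 /6129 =-0.02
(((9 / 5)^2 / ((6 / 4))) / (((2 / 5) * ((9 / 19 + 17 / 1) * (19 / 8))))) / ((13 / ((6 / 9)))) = 36 / 5395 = 0.01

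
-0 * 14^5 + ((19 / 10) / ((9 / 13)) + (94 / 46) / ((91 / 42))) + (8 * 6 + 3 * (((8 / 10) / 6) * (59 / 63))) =653797 / 12558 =52.06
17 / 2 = 8.50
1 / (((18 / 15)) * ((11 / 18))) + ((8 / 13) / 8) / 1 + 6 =1064 / 143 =7.44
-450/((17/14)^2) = -88200/289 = -305.19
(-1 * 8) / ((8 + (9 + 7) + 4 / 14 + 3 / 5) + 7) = -70 / 279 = -0.25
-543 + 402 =-141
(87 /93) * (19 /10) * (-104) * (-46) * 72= 94895424 /155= 612228.54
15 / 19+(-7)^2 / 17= 1186 / 323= 3.67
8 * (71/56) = 71/7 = 10.14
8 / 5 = 1.60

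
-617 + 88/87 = -53591/87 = -615.99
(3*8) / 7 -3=3 / 7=0.43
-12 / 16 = -3 / 4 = -0.75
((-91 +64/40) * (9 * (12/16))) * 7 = -84483/20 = -4224.15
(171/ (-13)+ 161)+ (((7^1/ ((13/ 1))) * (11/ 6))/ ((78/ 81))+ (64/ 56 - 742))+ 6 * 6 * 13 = -586701/ 4732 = -123.99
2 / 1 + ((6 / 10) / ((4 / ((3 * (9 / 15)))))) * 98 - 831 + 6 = -39827 / 50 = -796.54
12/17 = 0.71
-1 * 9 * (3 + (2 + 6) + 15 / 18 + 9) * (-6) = 1125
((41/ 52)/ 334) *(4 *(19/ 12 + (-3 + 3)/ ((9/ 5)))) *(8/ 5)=779/ 32565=0.02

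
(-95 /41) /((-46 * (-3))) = -95 /5658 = -0.02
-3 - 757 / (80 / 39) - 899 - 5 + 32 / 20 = -20391 / 16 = -1274.44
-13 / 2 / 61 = -13 / 122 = -0.11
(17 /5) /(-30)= -17 /150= -0.11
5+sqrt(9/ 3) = sqrt(3)+5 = 6.73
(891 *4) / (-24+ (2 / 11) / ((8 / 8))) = -19602 / 131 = -149.63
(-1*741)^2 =549081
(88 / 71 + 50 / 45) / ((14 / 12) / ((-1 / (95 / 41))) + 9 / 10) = -307910 / 236217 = -1.30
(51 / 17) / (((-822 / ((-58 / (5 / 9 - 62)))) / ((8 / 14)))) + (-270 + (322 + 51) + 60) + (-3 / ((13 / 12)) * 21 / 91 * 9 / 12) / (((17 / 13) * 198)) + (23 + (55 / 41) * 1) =19804669678483 / 105716444834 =187.34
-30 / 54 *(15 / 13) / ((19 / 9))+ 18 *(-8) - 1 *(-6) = -34161 / 247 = -138.30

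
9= 9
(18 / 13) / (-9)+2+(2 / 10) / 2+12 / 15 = 357 / 130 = 2.75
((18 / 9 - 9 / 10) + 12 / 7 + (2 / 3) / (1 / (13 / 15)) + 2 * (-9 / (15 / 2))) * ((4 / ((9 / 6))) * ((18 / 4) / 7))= 250 / 147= 1.70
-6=-6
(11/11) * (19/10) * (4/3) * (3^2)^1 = 114/5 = 22.80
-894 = -894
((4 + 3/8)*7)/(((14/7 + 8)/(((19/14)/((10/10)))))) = 133/32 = 4.16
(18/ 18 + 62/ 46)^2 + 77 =43649/ 529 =82.51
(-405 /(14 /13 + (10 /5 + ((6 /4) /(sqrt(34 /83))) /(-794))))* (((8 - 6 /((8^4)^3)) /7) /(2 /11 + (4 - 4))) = -213270523581412522271475 /257772993394763628544 - 246482454279895936245* sqrt(2822) /16497471577264872226816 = -828.15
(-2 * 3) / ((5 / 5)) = -6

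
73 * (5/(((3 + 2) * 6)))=12.17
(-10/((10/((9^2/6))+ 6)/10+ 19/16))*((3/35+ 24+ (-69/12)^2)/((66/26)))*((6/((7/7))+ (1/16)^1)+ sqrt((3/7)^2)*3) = -15408004365/17338552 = -888.66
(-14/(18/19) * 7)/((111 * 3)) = -931/2997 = -0.31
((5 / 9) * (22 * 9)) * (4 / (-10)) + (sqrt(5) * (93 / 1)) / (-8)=-44-93 * sqrt(5) / 8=-69.99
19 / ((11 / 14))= 266 / 11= 24.18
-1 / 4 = -0.25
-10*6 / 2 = -30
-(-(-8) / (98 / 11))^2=-0.81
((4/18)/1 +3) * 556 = 16124/9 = 1791.56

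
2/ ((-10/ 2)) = -2/ 5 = -0.40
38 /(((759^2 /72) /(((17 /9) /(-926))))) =-2584 /266725503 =-0.00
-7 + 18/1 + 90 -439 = -338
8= 8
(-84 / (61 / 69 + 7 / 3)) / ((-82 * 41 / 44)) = 0.34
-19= -19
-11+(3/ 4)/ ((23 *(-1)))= -1015/ 92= -11.03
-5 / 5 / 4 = -1 / 4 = -0.25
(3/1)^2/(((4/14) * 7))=9/2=4.50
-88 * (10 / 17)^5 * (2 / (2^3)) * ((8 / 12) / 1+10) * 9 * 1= -211200000 / 1419857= -148.75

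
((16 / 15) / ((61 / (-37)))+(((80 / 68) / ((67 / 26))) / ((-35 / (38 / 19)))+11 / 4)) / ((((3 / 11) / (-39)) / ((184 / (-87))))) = 398672194778 / 634690665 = 628.14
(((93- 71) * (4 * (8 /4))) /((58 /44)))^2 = 14992384 /841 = 17826.85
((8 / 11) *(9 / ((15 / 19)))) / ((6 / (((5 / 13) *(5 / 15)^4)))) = 76 / 11583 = 0.01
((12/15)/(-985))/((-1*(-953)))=-4/4693525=-0.00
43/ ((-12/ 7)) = -301/ 12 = -25.08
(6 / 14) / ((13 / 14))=6 / 13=0.46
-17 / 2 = -8.50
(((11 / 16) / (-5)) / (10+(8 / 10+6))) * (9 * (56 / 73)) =-33 / 584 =-0.06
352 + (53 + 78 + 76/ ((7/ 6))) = 548.14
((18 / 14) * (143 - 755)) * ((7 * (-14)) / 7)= 11016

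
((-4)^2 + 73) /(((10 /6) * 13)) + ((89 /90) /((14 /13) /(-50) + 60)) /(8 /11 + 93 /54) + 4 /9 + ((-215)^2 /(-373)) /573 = 342213567229799 /78804039894255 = 4.34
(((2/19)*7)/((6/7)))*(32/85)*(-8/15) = -12544/72675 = -0.17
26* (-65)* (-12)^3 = 2920320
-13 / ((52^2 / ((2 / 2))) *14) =-1 / 2912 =-0.00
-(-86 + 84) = 2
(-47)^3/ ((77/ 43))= -4464389/ 77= -57979.08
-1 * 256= -256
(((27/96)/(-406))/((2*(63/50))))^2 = 625/8270811136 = 0.00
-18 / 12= -3 / 2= -1.50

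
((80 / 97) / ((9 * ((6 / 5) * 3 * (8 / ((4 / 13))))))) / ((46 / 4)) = 200 / 2349243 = 0.00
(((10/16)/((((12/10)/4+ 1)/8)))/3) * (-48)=-800/13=-61.54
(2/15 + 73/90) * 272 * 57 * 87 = 1273912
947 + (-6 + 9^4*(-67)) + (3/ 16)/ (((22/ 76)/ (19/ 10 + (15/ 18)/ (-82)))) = -438644.78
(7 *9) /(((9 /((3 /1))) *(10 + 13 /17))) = 119 /61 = 1.95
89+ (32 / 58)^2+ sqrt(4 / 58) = sqrt(58) / 29+ 75105 / 841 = 89.57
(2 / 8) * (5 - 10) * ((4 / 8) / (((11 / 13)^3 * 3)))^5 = -255929465070453785 / 129929127061504408704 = -0.00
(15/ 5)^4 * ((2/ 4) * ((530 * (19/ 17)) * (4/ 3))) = 543780/ 17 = 31987.06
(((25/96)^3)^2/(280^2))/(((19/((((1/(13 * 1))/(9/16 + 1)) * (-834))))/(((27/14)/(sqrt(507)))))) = -54296875 * sqrt(3)/127719747423830016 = -0.00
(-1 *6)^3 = -216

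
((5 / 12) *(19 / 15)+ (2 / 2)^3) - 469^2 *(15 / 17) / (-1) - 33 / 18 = 118778753 / 612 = 194082.93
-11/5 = -2.20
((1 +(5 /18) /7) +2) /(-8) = -383 /1008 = -0.38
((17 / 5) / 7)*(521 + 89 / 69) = 612646 / 2415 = 253.68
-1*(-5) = 5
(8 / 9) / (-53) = -0.02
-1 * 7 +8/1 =1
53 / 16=3.31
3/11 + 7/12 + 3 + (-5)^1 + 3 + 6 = 1037/132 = 7.86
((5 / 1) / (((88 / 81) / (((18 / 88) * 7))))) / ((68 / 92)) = 8.92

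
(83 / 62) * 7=9.37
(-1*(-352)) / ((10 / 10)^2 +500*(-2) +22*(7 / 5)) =-1760 / 4841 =-0.36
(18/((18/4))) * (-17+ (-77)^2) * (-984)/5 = -23269632/5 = -4653926.40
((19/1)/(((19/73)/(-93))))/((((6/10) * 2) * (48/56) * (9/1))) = -79205/108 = -733.38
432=432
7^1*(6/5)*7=294/5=58.80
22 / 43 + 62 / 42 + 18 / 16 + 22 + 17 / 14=190187 / 7224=26.33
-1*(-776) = 776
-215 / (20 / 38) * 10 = -4085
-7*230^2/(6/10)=-1851500/3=-617166.67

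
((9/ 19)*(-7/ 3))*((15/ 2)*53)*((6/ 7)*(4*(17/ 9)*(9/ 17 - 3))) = 133560/ 19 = 7029.47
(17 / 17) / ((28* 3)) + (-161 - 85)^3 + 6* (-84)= -1250544959 / 84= -14887439.99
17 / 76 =0.22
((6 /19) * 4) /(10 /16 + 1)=192 /247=0.78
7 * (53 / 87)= 371 / 87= 4.26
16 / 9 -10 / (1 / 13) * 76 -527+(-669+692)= -93440 / 9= -10382.22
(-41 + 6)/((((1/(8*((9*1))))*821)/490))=-1234800/821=-1504.02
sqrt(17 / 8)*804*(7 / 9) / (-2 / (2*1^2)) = -911.57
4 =4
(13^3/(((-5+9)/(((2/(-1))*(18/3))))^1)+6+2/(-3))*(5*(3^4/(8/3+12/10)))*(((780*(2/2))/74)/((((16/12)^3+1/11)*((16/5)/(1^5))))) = -11585294881875/12549808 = -923145.19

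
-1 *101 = -101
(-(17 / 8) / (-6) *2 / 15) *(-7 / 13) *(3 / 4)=-119 / 6240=-0.02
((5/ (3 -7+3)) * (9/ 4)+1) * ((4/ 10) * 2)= -41/ 5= -8.20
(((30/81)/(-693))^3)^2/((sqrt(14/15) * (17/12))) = 2000000 * sqrt(210)/1702188685018622477174735853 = 0.00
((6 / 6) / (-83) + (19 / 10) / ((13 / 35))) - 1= 8855 / 2158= 4.10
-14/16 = -7/8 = -0.88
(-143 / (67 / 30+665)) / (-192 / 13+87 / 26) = 3380 / 180153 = 0.02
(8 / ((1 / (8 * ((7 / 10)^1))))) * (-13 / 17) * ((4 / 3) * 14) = -163072 / 255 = -639.50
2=2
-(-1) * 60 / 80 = 3 / 4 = 0.75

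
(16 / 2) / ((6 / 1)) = 4 / 3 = 1.33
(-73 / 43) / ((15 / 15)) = -73 / 43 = -1.70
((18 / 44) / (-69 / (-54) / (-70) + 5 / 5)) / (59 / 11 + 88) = 5670 / 1270399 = 0.00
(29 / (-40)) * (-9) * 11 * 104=37323 / 5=7464.60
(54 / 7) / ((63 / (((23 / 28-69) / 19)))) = -5727 / 13034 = -0.44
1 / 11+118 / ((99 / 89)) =10511 / 99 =106.17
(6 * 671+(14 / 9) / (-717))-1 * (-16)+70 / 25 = 130505402 / 32265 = 4044.80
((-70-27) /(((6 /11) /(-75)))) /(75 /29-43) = -773575 /2344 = -330.02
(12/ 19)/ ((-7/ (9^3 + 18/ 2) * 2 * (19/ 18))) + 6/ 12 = -156881/ 5054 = -31.04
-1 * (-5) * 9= 45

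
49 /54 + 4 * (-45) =-9671 /54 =-179.09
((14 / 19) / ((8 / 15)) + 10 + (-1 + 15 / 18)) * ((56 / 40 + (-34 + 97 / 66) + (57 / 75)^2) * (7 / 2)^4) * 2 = -7737425487743 / 75240000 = -102836.60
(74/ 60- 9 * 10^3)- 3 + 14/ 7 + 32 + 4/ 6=-89671/ 10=-8967.10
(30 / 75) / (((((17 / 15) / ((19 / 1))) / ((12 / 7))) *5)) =1368 / 595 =2.30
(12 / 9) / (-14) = -2 / 21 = -0.10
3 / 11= 0.27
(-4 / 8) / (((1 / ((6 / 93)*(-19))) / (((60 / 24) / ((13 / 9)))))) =855 / 806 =1.06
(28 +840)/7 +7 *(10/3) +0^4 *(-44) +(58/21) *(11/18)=28165/189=149.02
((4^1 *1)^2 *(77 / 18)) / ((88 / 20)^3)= 875 / 1089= 0.80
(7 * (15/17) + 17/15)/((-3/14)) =-34.11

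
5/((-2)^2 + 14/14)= 1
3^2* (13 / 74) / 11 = 117 / 814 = 0.14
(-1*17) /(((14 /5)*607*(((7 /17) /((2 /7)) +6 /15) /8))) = -57800 /1329937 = -0.04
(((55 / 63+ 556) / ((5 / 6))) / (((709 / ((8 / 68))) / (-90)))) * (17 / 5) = -841992 / 24815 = -33.93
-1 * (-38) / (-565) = -38 / 565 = -0.07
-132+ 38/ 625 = -131.94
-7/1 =-7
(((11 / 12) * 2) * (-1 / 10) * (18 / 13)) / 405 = -11 / 17550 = -0.00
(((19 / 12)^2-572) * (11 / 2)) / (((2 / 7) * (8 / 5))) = -31572695 / 4608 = -6851.71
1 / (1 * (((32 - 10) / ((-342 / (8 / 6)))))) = -513 / 44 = -11.66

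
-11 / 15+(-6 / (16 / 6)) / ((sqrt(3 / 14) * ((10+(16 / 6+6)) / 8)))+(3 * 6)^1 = 259 / 15 - 9 * sqrt(42) / 28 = 15.18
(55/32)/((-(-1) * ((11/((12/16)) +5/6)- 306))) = -55/9296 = -0.01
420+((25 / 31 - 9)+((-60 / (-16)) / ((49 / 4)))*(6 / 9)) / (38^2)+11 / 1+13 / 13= 236888054 / 548359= 431.99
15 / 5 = 3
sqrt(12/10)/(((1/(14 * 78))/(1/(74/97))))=52962 * sqrt(30)/185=1568.03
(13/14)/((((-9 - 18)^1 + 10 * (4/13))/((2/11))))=-169/23947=-0.01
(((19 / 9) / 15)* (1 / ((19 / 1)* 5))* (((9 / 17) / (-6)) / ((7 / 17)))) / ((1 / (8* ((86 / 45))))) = -344 / 70875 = -0.00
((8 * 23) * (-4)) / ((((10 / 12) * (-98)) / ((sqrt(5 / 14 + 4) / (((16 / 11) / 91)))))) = 9867 * sqrt(854) / 245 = 1176.92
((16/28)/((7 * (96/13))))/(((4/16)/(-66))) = -143/49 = -2.92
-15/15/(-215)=0.00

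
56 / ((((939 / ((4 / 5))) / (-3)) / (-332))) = 74368 / 1565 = 47.52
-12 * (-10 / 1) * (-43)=-5160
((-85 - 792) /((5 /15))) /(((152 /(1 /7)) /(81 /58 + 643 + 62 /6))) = -99910471 /61712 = -1618.98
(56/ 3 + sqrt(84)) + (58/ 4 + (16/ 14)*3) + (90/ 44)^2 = 2*sqrt(21) + 414479/ 10164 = 49.94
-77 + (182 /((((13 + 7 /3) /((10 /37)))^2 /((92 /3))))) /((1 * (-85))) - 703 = -417528540 /535279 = -780.02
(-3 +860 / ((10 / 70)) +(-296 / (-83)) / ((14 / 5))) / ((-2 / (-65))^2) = 14773206825 / 2324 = 6356801.56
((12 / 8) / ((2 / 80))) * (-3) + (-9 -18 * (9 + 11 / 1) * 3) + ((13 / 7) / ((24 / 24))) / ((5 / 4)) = -44363 / 35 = -1267.51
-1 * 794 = -794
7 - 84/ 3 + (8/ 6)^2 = -173/ 9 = -19.22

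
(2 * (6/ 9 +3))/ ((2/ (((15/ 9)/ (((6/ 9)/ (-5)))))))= -275/ 6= -45.83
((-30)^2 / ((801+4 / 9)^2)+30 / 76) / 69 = 261060245 / 45471920506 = 0.01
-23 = -23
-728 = -728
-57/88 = -0.65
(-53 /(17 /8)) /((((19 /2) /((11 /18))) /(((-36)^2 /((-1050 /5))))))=9.90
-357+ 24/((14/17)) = -2295/7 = -327.86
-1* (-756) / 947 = 756 / 947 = 0.80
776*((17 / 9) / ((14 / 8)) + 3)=199432 / 63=3165.59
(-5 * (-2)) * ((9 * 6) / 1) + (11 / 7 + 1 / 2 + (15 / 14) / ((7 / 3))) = 26584 / 49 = 542.53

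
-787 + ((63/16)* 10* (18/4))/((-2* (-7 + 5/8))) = -52571/68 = -773.10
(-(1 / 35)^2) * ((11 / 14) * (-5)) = 11 / 3430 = 0.00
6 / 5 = 1.20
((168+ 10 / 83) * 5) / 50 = 6977 / 415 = 16.81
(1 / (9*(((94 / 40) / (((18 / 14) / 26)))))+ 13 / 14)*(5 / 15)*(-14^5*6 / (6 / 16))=-4894505728 / 1833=-2670215.89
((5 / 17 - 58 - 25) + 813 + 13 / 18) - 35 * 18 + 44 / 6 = 33155 / 306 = 108.35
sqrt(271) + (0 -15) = -15 + sqrt(271) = 1.46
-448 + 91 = -357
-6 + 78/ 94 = -243/ 47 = -5.17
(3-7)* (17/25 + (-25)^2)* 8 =-500544/25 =-20021.76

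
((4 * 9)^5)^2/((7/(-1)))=-3656158440062976/7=-522308348580425.14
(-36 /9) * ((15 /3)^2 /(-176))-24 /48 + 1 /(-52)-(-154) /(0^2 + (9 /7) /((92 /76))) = 3546739 /24453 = 145.04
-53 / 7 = -7.57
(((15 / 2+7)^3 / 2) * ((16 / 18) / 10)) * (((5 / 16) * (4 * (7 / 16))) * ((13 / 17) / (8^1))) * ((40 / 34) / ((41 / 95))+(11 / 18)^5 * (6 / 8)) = 10873186692293653 / 550244136517632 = 19.76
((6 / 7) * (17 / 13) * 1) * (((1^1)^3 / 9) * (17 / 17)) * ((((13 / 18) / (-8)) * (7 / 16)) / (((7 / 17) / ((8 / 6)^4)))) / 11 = -578 / 168399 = -0.00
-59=-59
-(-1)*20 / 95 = 4 / 19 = 0.21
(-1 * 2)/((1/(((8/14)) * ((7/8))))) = -1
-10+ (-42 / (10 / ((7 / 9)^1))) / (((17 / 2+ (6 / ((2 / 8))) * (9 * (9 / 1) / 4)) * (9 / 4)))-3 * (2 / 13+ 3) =-33784391 / 1735695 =-19.46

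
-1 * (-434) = 434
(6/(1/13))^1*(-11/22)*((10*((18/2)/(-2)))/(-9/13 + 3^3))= 2535/38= 66.71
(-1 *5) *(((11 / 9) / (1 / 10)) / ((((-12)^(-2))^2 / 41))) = -51955200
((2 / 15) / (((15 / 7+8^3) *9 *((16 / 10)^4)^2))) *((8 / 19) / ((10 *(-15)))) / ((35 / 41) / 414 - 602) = 2946875 / 942017632388775936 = 0.00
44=44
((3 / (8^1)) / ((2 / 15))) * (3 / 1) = 135 / 16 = 8.44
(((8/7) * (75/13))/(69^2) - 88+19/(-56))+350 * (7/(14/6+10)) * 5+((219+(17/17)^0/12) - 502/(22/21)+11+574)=192760645061/156740584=1229.81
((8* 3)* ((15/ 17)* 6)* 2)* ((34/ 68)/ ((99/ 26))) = 6240/ 187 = 33.37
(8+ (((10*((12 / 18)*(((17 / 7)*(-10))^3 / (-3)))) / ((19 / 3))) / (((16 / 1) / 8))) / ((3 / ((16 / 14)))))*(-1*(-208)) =82435510144 / 410571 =200782.59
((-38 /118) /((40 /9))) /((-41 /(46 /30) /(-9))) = -11799 /483800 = -0.02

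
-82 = -82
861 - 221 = 640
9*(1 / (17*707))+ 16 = 16.00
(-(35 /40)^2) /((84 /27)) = -63 /256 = -0.25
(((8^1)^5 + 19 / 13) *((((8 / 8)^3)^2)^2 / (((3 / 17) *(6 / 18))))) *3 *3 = 65178459 / 13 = 5013727.62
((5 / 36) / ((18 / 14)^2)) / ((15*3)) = 49 / 26244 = 0.00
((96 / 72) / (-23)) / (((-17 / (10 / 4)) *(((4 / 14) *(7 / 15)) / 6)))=150 / 391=0.38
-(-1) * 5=5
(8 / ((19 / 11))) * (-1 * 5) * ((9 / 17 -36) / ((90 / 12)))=109.52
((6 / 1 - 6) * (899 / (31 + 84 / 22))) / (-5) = 0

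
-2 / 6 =-0.33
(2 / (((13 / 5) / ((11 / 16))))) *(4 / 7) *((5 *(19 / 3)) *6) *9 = 47025 / 91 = 516.76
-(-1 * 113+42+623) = -552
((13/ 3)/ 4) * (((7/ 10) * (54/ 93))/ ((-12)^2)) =91/ 29760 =0.00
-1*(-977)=977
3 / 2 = 1.50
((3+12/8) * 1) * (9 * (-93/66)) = -57.07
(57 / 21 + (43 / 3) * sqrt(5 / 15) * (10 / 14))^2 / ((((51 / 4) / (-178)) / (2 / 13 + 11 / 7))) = -1791.89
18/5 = 3.60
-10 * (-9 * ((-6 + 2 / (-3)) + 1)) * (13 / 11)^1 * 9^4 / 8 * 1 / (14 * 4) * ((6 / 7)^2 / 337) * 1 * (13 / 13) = -195747435 / 10172008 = -19.24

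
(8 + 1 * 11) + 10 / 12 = 119 / 6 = 19.83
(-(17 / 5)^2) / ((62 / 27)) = -5.03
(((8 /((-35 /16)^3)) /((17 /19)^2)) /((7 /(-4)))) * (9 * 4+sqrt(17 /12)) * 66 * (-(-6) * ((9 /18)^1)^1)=1561460736 * sqrt(51) /86736125+337275518976 /86736125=4017.09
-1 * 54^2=-2916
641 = 641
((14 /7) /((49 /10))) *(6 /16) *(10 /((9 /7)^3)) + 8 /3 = 823 /243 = 3.39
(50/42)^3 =15625/9261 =1.69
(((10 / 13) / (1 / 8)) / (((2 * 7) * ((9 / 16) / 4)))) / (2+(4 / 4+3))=1280 / 2457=0.52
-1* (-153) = 153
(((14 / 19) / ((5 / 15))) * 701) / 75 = 9814 / 475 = 20.66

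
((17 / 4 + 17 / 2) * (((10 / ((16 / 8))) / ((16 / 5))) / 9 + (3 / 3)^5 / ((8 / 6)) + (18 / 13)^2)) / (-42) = -0.86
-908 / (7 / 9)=-8172 / 7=-1167.43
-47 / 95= -0.49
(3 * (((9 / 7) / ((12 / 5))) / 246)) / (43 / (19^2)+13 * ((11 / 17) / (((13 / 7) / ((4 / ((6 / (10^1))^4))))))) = 7456455 / 159690728456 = 0.00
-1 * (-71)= 71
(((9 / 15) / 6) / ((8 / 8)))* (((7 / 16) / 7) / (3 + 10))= 1 / 2080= 0.00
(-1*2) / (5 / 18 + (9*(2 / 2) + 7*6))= -36 / 923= -0.04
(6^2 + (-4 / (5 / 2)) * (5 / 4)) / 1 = 34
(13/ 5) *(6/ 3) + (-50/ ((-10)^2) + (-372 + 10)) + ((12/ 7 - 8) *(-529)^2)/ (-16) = 15341233/ 140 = 109580.24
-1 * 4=-4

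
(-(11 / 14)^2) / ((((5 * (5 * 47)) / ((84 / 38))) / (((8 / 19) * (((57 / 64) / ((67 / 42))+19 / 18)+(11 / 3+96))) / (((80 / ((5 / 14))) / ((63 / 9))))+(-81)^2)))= -232891956473 / 30556888320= -7.62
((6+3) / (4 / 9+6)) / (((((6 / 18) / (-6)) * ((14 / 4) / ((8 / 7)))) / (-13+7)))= 69984 / 1421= 49.25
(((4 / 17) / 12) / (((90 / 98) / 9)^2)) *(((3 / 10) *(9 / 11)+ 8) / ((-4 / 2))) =-7.76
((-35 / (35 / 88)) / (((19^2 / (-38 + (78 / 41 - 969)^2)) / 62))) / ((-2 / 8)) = 56539254.98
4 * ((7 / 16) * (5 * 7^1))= 245 / 4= 61.25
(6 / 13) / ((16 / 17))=51 / 104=0.49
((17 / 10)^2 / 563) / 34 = 17 / 112600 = 0.00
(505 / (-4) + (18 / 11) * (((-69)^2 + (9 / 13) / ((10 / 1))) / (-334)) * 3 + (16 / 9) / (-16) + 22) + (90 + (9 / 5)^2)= -1743046699 / 21492900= -81.10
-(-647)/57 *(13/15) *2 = 16822/855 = 19.67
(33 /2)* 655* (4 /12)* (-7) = -50435 /2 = -25217.50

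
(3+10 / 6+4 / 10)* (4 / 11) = 304 / 165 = 1.84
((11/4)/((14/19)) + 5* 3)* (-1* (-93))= 97557/56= 1742.09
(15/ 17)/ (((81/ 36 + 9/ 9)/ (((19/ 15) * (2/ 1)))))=152/ 221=0.69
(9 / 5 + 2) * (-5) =-19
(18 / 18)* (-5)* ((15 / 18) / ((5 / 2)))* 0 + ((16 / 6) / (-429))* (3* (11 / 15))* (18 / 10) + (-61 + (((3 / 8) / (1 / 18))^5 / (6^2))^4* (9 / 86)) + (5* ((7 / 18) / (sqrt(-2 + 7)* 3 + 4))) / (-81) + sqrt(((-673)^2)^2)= 399611988206419778365896792635777 / 166321016389787398963200 - 35* sqrt(5) / 14094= 2402654799.01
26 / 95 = 0.27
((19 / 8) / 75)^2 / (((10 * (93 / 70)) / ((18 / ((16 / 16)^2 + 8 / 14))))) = 17689 / 20460000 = 0.00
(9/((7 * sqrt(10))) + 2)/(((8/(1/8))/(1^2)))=9 * sqrt(10)/4480 + 1/32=0.04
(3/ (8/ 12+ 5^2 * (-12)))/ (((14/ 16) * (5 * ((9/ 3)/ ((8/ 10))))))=-48/ 78575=-0.00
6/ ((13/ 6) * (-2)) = -18/ 13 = -1.38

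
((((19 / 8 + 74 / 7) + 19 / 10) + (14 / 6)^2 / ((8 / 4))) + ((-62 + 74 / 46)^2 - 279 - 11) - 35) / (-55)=-4452058337 / 73319400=-60.72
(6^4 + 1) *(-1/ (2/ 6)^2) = -11673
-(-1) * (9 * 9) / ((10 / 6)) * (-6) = -1458 / 5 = -291.60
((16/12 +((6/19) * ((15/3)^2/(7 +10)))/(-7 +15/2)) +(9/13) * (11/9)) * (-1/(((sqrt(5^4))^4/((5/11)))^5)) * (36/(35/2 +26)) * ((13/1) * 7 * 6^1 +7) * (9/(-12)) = 25983258/11415303056710399687290191650390625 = 0.00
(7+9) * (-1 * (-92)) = 1472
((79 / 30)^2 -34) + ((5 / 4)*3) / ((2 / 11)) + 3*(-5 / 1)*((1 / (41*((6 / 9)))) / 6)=-482063 / 73800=-6.53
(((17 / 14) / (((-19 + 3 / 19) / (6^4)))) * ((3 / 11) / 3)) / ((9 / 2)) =-23256 / 13783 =-1.69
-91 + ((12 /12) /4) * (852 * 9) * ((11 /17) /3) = 5482 /17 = 322.47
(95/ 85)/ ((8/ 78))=741/ 68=10.90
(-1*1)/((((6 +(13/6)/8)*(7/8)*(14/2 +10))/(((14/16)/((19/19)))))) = -48/5117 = -0.01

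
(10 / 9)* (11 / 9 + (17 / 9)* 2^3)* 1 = 490 / 27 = 18.15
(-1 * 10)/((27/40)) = -400/27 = -14.81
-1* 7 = -7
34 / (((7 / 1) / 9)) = 306 / 7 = 43.71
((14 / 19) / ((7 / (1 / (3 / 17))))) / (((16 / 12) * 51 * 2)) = 0.00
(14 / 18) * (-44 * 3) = -308 / 3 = -102.67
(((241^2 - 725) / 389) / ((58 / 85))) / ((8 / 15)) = 18282225 / 45124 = 405.16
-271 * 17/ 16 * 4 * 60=-69105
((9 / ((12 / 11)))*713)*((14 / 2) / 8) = 164703 / 32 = 5146.97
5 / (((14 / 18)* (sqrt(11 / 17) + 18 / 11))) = 2.63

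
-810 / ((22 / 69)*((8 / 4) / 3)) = -83835 / 22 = -3810.68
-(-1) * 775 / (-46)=-775 / 46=-16.85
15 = 15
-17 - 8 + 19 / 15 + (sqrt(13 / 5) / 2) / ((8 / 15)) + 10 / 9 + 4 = -838 / 45 + 3 * sqrt(65) / 16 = -17.11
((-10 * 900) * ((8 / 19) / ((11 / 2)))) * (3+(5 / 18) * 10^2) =-4432000 / 209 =-21205.74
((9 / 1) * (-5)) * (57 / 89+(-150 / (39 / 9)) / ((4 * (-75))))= -78705 / 2314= -34.01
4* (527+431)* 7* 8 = 214592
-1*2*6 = -12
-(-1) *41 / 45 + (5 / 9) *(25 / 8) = 953 / 360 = 2.65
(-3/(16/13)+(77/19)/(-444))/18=-82559/607392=-0.14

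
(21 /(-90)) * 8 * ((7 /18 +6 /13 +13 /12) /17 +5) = -56959 /5967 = -9.55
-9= -9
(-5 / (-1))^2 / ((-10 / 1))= -5 / 2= -2.50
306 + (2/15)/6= 13771/45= 306.02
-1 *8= -8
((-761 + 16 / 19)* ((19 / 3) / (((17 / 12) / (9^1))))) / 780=-3333 / 85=-39.21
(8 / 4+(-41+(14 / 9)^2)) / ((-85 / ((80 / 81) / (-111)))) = -47408 / 12380607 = -0.00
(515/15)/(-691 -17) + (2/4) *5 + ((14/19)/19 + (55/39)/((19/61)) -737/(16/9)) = -16249505323/39871728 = -407.54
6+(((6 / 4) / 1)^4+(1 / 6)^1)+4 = 731 / 48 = 15.23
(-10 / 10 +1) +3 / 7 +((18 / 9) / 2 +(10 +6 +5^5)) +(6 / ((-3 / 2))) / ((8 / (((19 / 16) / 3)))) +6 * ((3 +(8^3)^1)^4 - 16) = 283628222167067 / 672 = 422065806796.23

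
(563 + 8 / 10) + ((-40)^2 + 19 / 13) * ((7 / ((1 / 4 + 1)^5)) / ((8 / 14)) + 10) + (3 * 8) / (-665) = 124308475913 / 5403125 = 23006.77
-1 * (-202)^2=-40804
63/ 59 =1.07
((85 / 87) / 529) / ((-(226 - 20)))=-85 / 9480738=-0.00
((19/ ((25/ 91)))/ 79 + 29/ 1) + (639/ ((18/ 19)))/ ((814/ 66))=12359121/ 146150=84.56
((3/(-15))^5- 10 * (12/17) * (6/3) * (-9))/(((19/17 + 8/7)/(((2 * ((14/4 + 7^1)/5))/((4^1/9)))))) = 8930227509/16812500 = 531.17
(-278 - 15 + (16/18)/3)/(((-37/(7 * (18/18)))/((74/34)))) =55321/459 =120.53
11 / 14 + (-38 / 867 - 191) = -2309353 / 12138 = -190.26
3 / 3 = 1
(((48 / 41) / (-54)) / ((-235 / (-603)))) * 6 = -3216 / 9635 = -0.33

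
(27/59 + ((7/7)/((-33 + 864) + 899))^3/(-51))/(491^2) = 7129716308941/3755981818959693000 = 0.00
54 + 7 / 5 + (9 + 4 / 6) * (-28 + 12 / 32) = -25397 / 120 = -211.64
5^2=25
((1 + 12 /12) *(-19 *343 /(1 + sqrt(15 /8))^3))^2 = 695849598976 /(4 + sqrt(30))^6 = 960346.76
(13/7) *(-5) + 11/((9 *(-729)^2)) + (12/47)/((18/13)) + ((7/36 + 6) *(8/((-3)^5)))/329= -2046110756/224799543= -9.10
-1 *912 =-912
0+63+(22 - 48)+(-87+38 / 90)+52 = 109 / 45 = 2.42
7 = 7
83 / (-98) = -83 / 98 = -0.85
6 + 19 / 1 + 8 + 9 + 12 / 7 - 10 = 236 / 7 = 33.71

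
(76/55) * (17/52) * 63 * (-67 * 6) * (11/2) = -4090149/65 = -62925.37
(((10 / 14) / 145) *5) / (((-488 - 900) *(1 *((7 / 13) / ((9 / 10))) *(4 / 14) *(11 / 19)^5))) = -289703583 / 181513495856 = -0.00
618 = 618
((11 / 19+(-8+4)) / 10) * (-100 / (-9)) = -650 / 171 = -3.80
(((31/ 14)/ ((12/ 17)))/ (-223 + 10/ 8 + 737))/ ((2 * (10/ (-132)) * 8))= -5797/ 1154160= -0.01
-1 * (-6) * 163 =978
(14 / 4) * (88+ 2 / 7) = 309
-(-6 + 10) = -4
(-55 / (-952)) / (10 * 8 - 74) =0.01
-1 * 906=-906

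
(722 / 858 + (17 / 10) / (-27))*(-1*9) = -30059 / 4290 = -7.01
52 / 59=0.88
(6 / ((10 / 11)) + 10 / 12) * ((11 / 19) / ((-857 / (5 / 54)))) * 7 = -17171 / 5275692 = -0.00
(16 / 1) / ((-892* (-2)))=2 / 223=0.01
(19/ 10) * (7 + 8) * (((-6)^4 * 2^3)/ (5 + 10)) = 98496/ 5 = 19699.20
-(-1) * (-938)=-938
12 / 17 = 0.71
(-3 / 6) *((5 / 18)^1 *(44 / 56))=-55 / 504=-0.11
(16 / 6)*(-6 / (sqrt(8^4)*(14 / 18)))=-9 / 28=-0.32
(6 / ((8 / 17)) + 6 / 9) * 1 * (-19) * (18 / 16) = -9177 / 32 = -286.78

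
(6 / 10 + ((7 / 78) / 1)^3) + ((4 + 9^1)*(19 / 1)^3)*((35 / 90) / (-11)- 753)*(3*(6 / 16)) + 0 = -3943197532149703 / 52200720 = -75539140.69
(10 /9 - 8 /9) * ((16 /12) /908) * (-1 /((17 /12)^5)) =-0.00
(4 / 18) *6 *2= 8 / 3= 2.67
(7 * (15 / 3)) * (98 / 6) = 1715 / 3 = 571.67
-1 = -1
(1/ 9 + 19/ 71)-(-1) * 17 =11105/ 639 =17.38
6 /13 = 0.46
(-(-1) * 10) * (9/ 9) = 10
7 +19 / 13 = 110 / 13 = 8.46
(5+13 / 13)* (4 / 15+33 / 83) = 1654 / 415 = 3.99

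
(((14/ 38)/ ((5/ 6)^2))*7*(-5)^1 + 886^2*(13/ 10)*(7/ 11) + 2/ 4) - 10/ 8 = 2714435417/ 4180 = 649386.46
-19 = -19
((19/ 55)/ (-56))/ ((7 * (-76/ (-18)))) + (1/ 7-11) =-468169/ 43120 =-10.86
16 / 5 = 3.20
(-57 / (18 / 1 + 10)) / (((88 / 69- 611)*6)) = 1311 / 2355976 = 0.00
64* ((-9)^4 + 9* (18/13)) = 5469120/13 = 420701.54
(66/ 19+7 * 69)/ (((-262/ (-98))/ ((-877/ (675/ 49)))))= -2162530279/ 186675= -11584.47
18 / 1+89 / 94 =18.95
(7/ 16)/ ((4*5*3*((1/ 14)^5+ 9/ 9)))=117649/ 16134750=0.01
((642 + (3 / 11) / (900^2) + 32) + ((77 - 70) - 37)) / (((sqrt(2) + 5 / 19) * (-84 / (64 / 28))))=36340920019 / 15215161500 - 690477480361 * sqrt(2) / 76075807500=-10.45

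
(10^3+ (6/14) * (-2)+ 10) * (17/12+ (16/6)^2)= 542162/63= 8605.75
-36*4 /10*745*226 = -2424528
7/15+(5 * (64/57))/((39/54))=30529/3705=8.24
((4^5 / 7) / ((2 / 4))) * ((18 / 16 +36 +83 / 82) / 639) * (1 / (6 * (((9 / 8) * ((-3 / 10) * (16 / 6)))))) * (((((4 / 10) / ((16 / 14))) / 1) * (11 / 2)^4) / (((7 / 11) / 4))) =-4604770192 / 707373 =-6509.68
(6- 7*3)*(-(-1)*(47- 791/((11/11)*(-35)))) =-1044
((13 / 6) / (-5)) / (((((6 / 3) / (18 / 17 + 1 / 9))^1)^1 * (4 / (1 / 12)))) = -2327 / 440640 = -0.01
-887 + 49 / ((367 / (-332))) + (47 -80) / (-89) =-30407822 / 32663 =-930.96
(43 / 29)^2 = 1849 / 841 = 2.20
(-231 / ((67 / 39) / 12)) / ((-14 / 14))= 108108 / 67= 1613.55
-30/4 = -15/2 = -7.50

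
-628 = -628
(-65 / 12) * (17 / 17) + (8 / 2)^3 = 703 / 12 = 58.58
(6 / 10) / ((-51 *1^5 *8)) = -1 / 680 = -0.00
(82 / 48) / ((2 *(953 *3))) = 41 / 137232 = 0.00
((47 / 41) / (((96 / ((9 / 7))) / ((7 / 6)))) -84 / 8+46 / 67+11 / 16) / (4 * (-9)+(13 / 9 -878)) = 14411367 / 1443911104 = 0.01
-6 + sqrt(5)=-3.76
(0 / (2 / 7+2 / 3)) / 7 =0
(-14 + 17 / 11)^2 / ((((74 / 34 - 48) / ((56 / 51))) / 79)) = -83034056 / 282777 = -293.64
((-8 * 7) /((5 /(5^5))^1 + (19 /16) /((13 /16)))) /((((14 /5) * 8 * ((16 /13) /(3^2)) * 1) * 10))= -950625 /760832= -1.25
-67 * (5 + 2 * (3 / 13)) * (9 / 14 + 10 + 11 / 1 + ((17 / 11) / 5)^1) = -80407571 / 10010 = -8032.72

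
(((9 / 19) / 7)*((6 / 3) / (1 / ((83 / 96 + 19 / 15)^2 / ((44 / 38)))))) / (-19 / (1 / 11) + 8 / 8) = -0.00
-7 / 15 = -0.47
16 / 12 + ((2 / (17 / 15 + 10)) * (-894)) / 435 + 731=10634707 / 14529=731.96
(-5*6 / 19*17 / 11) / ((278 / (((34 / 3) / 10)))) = -0.01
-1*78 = -78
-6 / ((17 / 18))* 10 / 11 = -1080 / 187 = -5.78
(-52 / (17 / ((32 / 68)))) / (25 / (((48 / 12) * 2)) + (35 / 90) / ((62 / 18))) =-103168 / 232067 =-0.44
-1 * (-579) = 579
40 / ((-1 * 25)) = -1.60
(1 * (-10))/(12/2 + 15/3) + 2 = 12/11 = 1.09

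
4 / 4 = 1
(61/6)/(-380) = -61/2280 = -0.03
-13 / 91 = -1 / 7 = -0.14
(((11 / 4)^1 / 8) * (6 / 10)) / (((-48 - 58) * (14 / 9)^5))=-1948617 / 9121495040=-0.00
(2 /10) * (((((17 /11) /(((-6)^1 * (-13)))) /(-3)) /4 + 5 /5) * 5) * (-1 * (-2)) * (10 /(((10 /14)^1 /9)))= 71953 /286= 251.58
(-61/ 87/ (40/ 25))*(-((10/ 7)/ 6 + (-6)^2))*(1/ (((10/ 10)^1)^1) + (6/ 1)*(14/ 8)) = 5338415/ 29232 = 182.62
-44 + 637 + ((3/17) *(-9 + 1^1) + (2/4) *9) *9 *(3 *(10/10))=22997/34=676.38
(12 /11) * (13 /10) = 78 /55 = 1.42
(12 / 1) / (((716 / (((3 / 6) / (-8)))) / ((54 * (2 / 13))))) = -81 / 9308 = -0.01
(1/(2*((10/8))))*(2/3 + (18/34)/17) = 242/867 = 0.28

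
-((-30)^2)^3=-729000000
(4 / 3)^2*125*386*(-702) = -60216000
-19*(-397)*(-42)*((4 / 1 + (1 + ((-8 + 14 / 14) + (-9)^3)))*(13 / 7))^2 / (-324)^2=-681185768887 / 122472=-5561971.46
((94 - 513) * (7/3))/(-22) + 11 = 3659/66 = 55.44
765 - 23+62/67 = 49776/67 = 742.93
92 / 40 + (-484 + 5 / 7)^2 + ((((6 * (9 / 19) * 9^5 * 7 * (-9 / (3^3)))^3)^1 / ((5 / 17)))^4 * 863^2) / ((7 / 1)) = 25057770102130365075386089061269283910367472024975084267384429472680990286131600420491723500861 / 135565538792802361250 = 184838789601452665859390200000000000000000000000000000000000000000000000000.00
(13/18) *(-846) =-611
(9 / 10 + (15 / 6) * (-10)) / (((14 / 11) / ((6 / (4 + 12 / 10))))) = -7953 / 364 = -21.85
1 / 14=0.07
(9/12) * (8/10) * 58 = 174/5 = 34.80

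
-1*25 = -25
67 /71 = 0.94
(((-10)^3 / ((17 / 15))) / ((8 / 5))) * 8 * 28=-2100000 / 17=-123529.41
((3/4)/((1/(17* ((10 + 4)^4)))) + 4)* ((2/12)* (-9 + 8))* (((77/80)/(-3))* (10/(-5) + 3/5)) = -16500407/450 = -36667.57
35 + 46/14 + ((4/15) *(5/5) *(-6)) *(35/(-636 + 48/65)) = 2772934/72261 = 38.37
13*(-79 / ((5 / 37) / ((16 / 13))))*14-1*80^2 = -686752 / 5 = -137350.40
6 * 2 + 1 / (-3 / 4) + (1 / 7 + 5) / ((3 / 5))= 404 / 21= 19.24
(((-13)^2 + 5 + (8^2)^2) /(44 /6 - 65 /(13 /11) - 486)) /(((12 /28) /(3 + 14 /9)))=-1225490 /14409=-85.05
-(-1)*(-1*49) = -49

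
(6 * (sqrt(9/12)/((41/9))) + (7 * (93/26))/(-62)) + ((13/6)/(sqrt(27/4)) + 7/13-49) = -2541/52 + 1262 * sqrt(3)/1107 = -46.89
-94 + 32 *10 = 226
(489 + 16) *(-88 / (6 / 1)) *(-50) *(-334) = -123691333.33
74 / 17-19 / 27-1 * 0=1675 / 459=3.65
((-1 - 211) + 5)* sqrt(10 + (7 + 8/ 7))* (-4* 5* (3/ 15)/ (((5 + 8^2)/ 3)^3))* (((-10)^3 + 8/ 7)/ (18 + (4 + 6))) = -2736* sqrt(889)/ 7889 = -10.34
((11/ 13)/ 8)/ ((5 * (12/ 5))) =11/ 1248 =0.01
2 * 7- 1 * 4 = 10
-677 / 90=-7.52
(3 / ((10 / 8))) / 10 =6 / 25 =0.24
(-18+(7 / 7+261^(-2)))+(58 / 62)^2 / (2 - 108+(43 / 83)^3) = -67396004567248547 / 3962547364466115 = -17.01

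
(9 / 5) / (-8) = -9 / 40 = -0.22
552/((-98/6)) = -1656/49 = -33.80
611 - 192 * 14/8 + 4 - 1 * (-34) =313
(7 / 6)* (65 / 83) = 455 / 498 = 0.91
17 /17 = 1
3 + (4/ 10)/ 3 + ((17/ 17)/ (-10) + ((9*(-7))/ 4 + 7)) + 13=437/ 60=7.28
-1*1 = -1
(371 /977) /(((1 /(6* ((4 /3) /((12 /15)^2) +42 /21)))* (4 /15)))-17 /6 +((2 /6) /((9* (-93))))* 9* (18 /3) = 7761519 /242296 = 32.03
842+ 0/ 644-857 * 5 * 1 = -3443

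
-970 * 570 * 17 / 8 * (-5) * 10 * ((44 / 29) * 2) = 5169615000 / 29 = 178262586.21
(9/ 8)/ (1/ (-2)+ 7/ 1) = 9/ 52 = 0.17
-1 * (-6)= 6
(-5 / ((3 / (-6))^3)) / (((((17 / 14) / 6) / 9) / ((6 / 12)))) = 15120 / 17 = 889.41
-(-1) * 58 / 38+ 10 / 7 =2.95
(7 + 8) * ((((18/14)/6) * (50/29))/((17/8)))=9000/3451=2.61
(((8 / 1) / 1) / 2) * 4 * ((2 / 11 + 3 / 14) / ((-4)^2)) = 61 / 154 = 0.40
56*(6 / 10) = 168 / 5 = 33.60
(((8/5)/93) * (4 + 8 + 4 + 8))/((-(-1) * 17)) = 64/2635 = 0.02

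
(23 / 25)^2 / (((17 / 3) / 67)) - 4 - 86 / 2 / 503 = 31649112 / 5344375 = 5.92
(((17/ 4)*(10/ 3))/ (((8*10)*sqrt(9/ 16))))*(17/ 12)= 289/ 864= 0.33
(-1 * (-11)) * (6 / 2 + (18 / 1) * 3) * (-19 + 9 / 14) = -161139 / 14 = -11509.93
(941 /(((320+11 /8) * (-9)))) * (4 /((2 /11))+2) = -60224 /7713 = -7.81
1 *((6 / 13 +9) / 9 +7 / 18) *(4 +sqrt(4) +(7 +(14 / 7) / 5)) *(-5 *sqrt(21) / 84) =-22579 *sqrt(21) / 19656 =-5.26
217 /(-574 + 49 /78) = -2418 /6389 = -0.38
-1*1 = -1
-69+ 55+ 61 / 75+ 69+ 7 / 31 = 130291 / 2325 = 56.04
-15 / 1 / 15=-1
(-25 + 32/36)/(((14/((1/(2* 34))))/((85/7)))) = -155/504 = -0.31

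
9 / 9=1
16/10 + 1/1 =13/5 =2.60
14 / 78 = 7 / 39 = 0.18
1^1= 1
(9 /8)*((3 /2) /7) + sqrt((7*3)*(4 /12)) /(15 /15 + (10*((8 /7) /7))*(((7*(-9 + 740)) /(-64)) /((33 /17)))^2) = 278784*sqrt(7) /772430429 + 27 /112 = 0.24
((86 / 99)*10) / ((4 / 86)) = 18490 / 99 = 186.77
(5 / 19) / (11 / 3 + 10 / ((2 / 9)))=15 / 2774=0.01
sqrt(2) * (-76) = -76 * sqrt(2) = -107.48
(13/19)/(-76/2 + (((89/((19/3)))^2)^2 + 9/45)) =445835/25385976936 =0.00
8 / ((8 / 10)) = 10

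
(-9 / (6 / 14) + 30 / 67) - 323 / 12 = -38165 / 804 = -47.47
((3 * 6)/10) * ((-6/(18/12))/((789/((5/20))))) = -3/1315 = -0.00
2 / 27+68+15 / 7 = 13271 / 189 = 70.22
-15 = -15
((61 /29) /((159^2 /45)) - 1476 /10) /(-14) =8588099 /814610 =10.54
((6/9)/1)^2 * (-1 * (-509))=2036/9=226.22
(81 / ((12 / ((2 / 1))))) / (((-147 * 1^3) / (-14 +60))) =-207 / 49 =-4.22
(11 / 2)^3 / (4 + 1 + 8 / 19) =25289 / 824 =30.69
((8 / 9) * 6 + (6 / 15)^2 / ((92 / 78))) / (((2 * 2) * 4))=0.34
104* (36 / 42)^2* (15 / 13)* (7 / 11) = 4320 / 77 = 56.10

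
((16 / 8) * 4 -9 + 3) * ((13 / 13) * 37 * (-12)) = -888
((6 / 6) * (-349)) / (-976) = 349 / 976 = 0.36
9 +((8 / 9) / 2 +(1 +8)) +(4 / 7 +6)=1576 / 63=25.02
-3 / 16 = -0.19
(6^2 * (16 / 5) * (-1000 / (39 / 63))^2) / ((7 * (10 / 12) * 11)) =8709120000 / 1859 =4684841.31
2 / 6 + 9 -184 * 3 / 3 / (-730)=10496 / 1095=9.59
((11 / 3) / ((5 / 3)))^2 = 121 / 25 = 4.84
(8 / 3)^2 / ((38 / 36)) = 128 / 19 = 6.74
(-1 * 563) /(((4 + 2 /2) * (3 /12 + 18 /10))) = -2252 /41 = -54.93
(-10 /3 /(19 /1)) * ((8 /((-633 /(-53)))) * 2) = -8480 /36081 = -0.24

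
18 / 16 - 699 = -5583 / 8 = -697.88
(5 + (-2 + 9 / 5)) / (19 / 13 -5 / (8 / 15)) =-2496 / 4115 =-0.61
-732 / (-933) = 244 / 311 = 0.78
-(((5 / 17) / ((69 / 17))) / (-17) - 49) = 57482 / 1173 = 49.00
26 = 26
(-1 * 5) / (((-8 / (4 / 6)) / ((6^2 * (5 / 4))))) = 18.75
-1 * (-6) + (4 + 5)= 15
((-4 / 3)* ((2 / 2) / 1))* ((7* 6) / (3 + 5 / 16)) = -896 / 53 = -16.91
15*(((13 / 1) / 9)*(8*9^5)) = 10235160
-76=-76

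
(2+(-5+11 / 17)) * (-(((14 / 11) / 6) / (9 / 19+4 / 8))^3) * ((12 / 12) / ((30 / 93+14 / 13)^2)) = 7641788450660 / 615225231730197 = 0.01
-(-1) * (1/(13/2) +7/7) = 15/13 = 1.15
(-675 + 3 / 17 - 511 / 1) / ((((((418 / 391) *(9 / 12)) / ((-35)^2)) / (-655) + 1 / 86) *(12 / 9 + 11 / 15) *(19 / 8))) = -12629330345625 / 607796974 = -20778.86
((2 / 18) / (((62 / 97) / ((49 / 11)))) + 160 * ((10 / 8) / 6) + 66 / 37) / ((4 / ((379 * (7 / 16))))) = 21625051357 / 14534784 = 1487.81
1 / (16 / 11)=11 / 16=0.69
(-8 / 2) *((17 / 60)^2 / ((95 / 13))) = -3757 / 85500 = -0.04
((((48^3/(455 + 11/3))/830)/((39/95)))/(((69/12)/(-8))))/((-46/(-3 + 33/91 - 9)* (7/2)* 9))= -123623424/15634536281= -0.01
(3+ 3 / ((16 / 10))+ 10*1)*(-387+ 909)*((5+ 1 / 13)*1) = 1024947 / 26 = 39421.04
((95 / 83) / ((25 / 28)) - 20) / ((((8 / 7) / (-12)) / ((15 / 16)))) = 61173 / 332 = 184.26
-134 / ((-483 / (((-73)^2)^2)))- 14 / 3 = 3805362040 / 483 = 7878596.36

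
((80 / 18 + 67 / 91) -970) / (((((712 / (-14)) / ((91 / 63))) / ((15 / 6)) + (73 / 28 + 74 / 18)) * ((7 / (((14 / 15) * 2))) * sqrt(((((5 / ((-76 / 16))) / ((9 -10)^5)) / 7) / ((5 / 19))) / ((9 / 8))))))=1580374 * sqrt(14) / 120643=49.01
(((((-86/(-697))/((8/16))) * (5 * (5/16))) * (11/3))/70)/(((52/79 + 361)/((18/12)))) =186835/2230366544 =0.00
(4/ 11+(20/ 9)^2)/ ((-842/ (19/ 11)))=-44878/ 4126221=-0.01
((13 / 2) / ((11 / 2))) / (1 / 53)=689 / 11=62.64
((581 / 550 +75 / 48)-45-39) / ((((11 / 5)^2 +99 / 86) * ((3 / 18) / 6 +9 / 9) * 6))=-46191933 / 20970268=-2.20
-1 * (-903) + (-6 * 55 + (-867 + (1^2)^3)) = -293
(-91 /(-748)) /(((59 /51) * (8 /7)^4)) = 655473 /10633216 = 0.06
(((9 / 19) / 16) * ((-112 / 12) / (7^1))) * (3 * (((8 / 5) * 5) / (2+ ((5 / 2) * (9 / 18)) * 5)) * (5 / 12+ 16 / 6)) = -74 / 209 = -0.35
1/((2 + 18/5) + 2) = 5/38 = 0.13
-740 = -740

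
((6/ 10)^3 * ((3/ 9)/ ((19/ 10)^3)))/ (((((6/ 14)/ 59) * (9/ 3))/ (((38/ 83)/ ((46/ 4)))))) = 13216/ 689149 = 0.02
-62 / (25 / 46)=-2852 / 25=-114.08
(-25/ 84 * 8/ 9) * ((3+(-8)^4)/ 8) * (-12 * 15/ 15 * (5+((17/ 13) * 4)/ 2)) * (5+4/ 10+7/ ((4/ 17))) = 158487835/ 364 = 435406.14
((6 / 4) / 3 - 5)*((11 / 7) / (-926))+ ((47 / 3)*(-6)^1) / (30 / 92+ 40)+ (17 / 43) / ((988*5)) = -3027568419 / 1303143595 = -2.32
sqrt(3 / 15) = sqrt(5) / 5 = 0.45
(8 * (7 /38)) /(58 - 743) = -28 /13015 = -0.00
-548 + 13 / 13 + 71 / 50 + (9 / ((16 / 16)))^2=-23229 / 50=-464.58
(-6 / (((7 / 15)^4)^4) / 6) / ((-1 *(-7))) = -6568408355712890625 / 232630513987207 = -28235.37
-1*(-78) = 78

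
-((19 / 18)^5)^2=-6131066257801 / 3570467226624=-1.72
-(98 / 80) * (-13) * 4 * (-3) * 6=-5733 / 5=-1146.60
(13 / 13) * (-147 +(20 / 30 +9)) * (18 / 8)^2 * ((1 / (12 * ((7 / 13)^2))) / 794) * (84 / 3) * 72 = -1409967 / 2779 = -507.36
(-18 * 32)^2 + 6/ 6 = 331777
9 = 9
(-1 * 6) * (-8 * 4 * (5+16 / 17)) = 19392 / 17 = 1140.71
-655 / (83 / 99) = -64845 / 83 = -781.27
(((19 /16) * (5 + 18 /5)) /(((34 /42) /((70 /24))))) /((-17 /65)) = -2602145 /18496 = -140.69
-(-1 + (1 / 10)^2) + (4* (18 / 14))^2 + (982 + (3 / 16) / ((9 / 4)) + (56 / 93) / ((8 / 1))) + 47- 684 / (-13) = 3285544267 / 2962050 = 1109.21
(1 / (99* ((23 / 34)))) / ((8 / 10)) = 0.02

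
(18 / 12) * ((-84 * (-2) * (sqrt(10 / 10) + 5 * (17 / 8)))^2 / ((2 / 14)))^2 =2138583973465107 / 2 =1069291986732553.50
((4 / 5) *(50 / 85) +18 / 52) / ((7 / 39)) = 1083 / 238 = 4.55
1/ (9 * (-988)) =-1/ 8892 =-0.00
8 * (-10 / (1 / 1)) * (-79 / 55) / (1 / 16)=20224 / 11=1838.55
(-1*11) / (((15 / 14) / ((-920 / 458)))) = 14168 / 687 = 20.62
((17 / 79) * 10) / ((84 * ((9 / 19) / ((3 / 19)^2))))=85 / 63042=0.00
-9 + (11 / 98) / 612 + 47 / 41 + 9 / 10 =-85493533 / 12295080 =-6.95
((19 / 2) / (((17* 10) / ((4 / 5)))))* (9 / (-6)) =-57 / 850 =-0.07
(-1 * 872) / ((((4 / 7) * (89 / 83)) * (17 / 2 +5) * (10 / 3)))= -126658 / 4005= -31.62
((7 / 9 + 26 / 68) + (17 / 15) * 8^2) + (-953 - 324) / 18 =2.75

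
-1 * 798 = -798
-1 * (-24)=24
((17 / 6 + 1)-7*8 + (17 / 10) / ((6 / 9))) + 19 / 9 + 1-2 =-8731 / 180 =-48.51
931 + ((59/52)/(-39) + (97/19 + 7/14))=36088153/38532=936.58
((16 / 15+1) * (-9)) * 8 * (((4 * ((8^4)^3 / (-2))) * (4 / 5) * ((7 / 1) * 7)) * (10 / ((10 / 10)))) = 40083795902201856 / 5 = 8016759180440371.20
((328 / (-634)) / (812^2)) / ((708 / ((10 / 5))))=-0.00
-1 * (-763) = 763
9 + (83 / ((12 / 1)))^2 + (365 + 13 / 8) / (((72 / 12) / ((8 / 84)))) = 9023 / 144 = 62.66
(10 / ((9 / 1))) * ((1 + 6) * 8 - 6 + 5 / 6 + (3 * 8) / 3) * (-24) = -14120 / 9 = -1568.89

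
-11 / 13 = -0.85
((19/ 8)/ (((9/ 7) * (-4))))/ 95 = -7/ 1440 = -0.00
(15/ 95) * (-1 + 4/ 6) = -1/ 19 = -0.05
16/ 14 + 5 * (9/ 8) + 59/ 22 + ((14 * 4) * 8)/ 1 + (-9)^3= -167275/ 616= -271.55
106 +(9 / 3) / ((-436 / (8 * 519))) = 77.43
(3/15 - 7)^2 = 1156/25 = 46.24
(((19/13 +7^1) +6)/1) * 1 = 188/13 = 14.46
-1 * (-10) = 10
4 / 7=0.57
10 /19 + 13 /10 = 347 /190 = 1.83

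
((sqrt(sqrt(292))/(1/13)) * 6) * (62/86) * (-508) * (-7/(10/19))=81684876 * sqrt(2) * 73^(1/4)/215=1570539.66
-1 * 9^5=-59049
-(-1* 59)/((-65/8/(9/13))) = -5.03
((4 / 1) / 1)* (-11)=-44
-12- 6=-18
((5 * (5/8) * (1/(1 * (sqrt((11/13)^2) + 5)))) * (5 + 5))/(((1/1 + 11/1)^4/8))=1625/787968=0.00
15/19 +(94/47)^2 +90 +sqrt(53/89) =sqrt(4717)/89 +1801/19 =95.56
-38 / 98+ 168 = 8213 / 49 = 167.61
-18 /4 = -9 /2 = -4.50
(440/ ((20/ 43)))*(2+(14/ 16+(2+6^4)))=4922511/ 4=1230627.75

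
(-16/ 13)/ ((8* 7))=-2/ 91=-0.02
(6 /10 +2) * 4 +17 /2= 189 /10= 18.90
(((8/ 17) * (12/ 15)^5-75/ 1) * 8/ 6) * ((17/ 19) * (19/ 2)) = -7952366/ 9375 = -848.25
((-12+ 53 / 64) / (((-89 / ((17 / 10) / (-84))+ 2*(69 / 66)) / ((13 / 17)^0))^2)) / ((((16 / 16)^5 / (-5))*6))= 125014175 / 259936975872384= 0.00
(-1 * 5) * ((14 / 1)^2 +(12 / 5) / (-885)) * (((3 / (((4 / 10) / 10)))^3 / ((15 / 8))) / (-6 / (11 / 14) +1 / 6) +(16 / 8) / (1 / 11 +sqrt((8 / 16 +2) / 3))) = 2571571097611296 / 87115565- 69961232 * sqrt(30) / 176705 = 29516908.75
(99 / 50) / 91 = 99 / 4550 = 0.02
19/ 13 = 1.46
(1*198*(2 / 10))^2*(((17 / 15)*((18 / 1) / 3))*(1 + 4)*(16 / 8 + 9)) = 586491.84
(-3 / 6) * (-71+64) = 7 / 2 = 3.50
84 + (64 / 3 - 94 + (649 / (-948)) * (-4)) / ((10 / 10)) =3335 / 237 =14.07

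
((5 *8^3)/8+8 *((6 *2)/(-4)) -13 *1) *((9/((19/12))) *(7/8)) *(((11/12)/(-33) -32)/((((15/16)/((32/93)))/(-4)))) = 584727808/8835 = 66183.11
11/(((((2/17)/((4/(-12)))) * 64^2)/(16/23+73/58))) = -162503/10928128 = -0.01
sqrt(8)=2 * sqrt(2)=2.83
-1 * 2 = -2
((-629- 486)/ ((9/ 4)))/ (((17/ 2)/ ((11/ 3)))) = -213.77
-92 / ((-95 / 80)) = 1472 / 19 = 77.47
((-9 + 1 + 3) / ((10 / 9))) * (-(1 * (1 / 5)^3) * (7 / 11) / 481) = 63 / 1322750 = 0.00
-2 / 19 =-0.11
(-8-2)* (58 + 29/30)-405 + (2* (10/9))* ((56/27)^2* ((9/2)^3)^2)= 235156/3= 78385.33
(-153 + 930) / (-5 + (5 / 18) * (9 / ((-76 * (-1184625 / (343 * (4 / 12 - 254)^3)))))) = -755508335400 / 156025601783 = -4.84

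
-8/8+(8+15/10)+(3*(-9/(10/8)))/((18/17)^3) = -1309/135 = -9.70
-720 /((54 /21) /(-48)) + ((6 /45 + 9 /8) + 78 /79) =127432489 /9480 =13442.25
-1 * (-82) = 82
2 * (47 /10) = 47 /5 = 9.40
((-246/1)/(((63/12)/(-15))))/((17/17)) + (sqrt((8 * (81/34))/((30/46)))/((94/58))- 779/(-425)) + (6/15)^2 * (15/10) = 174 * sqrt(5865)/3995 + 2097167/2975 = 708.27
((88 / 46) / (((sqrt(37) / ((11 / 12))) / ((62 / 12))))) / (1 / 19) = 71269*sqrt(37) / 15318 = 28.30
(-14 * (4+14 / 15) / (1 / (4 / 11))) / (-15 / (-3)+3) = -518 / 165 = -3.14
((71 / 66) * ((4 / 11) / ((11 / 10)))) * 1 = 1420 / 3993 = 0.36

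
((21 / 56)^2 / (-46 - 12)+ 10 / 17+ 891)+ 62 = 60175079 / 63104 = 953.59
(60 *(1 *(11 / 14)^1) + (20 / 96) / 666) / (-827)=-5274755 / 92531376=-0.06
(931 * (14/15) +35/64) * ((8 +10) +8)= 10851113/480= 22606.49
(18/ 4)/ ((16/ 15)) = 135/ 32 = 4.22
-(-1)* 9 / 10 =9 / 10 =0.90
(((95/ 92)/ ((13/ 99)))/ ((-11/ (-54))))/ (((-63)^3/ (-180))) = 2850/ 102557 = 0.03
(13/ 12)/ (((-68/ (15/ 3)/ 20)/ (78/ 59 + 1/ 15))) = -2.21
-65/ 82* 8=-260/ 41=-6.34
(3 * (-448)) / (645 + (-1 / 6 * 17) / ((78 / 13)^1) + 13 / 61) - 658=-934581382 / 1415851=-660.08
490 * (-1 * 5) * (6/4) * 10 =-36750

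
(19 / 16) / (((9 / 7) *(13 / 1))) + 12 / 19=24991 / 35568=0.70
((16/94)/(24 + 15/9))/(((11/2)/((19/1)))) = 912/39809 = 0.02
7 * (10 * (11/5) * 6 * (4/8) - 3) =441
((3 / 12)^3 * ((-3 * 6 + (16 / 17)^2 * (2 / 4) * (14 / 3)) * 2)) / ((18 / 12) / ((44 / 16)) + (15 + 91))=-75977 / 16257984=-0.00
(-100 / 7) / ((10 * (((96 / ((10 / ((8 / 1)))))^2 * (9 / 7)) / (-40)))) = 625 / 82944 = 0.01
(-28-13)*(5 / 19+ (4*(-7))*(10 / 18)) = 107215 / 171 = 626.99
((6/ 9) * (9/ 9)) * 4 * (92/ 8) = 92/ 3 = 30.67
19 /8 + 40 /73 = 1707 /584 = 2.92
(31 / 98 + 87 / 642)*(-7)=-2369 / 749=-3.16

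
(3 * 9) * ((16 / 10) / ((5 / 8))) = 1728 / 25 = 69.12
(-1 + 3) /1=2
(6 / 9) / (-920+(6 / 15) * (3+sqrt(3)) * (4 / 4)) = -11485 / 15828618 - 5 * sqrt(3) / 15828618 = -0.00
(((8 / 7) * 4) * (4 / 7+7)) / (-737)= -1696 / 36113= -0.05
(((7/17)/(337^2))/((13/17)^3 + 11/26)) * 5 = 0.00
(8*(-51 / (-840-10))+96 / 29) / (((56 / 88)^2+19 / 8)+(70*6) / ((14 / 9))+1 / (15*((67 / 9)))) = 59408096 / 4275566135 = 0.01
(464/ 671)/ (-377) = -16/ 8723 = -0.00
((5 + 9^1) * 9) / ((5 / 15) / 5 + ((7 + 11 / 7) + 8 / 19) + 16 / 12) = 83790 / 6911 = 12.12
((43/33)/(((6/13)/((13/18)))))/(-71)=-7267/253044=-0.03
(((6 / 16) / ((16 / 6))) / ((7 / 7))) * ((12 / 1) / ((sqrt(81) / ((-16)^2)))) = 48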